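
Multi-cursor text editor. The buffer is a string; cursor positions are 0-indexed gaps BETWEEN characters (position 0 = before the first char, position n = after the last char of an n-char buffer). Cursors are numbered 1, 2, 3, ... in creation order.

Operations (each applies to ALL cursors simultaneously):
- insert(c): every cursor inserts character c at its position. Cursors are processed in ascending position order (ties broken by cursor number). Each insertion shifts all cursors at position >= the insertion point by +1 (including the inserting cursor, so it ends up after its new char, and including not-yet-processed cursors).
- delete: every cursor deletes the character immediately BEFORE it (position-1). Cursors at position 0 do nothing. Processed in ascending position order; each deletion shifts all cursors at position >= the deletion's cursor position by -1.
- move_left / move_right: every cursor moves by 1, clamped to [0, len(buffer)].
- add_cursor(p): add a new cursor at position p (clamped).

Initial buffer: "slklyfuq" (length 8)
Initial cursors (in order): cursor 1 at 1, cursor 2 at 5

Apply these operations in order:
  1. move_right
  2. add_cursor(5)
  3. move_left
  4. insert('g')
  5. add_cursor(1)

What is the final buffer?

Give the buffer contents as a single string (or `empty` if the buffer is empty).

Answer: sglklgygfuq

Derivation:
After op 1 (move_right): buffer="slklyfuq" (len 8), cursors c1@2 c2@6, authorship ........
After op 2 (add_cursor(5)): buffer="slklyfuq" (len 8), cursors c1@2 c3@5 c2@6, authorship ........
After op 3 (move_left): buffer="slklyfuq" (len 8), cursors c1@1 c3@4 c2@5, authorship ........
After op 4 (insert('g')): buffer="sglklgygfuq" (len 11), cursors c1@2 c3@6 c2@8, authorship .1...3.2...
After op 5 (add_cursor(1)): buffer="sglklgygfuq" (len 11), cursors c4@1 c1@2 c3@6 c2@8, authorship .1...3.2...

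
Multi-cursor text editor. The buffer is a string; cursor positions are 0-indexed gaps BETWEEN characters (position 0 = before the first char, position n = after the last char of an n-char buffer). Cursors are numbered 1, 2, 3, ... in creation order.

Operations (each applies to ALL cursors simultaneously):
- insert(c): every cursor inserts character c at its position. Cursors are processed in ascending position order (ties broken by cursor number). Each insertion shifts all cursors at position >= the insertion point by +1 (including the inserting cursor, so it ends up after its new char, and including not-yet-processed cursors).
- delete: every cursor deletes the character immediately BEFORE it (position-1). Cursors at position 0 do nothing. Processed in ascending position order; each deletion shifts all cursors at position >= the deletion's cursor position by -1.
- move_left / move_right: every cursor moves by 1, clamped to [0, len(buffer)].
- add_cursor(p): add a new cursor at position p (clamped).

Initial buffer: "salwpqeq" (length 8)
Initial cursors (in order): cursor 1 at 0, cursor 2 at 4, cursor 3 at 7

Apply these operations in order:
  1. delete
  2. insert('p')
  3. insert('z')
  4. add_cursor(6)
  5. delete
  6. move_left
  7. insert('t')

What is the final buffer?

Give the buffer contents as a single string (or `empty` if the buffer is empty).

Answer: tpsattlpqtpq

Derivation:
After op 1 (delete): buffer="salpqq" (len 6), cursors c1@0 c2@3 c3@5, authorship ......
After op 2 (insert('p')): buffer="psalppqpq" (len 9), cursors c1@1 c2@5 c3@8, authorship 1...2..3.
After op 3 (insert('z')): buffer="pzsalpzpqpzq" (len 12), cursors c1@2 c2@7 c3@11, authorship 11...22..33.
After op 4 (add_cursor(6)): buffer="pzsalpzpqpzq" (len 12), cursors c1@2 c4@6 c2@7 c3@11, authorship 11...22..33.
After op 5 (delete): buffer="psalpqpq" (len 8), cursors c1@1 c2@4 c4@4 c3@7, authorship 1.....3.
After op 6 (move_left): buffer="psalpqpq" (len 8), cursors c1@0 c2@3 c4@3 c3@6, authorship 1.....3.
After op 7 (insert('t')): buffer="tpsattlpqtpq" (len 12), cursors c1@1 c2@6 c4@6 c3@10, authorship 11..24...33.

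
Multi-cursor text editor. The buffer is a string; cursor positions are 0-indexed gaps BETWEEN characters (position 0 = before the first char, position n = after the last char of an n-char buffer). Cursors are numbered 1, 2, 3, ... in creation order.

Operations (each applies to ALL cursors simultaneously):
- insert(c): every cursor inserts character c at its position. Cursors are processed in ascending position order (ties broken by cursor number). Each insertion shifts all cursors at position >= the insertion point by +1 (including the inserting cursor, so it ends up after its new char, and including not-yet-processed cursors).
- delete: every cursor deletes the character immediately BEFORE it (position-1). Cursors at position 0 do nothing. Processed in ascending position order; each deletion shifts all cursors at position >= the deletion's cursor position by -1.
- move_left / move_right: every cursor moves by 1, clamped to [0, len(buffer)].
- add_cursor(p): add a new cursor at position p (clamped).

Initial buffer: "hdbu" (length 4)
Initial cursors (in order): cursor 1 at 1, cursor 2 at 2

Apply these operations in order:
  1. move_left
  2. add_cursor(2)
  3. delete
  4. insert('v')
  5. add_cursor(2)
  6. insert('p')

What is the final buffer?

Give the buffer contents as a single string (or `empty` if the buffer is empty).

After op 1 (move_left): buffer="hdbu" (len 4), cursors c1@0 c2@1, authorship ....
After op 2 (add_cursor(2)): buffer="hdbu" (len 4), cursors c1@0 c2@1 c3@2, authorship ....
After op 3 (delete): buffer="bu" (len 2), cursors c1@0 c2@0 c3@0, authorship ..
After op 4 (insert('v')): buffer="vvvbu" (len 5), cursors c1@3 c2@3 c3@3, authorship 123..
After op 5 (add_cursor(2)): buffer="vvvbu" (len 5), cursors c4@2 c1@3 c2@3 c3@3, authorship 123..
After op 6 (insert('p')): buffer="vvpvpppbu" (len 9), cursors c4@3 c1@7 c2@7 c3@7, authorship 1243123..

Answer: vvpvpppbu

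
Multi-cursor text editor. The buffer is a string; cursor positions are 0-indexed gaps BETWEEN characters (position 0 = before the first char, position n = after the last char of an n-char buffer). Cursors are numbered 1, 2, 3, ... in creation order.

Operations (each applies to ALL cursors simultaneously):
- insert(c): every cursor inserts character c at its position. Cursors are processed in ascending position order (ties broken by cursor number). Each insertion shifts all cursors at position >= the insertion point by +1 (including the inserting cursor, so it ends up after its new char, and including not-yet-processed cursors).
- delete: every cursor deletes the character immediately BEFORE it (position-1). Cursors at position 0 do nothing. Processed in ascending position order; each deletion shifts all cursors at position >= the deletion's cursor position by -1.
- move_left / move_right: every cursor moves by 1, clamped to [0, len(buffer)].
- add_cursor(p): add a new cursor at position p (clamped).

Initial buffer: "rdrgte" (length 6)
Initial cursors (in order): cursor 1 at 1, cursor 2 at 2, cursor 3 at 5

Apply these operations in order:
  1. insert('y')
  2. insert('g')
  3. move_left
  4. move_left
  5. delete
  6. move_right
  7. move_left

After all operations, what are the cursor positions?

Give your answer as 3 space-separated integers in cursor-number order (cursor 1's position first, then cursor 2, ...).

After op 1 (insert('y')): buffer="rydyrgtye" (len 9), cursors c1@2 c2@4 c3@8, authorship .1.2...3.
After op 2 (insert('g')): buffer="rygdygrgtyge" (len 12), cursors c1@3 c2@6 c3@11, authorship .11.22...33.
After op 3 (move_left): buffer="rygdygrgtyge" (len 12), cursors c1@2 c2@5 c3@10, authorship .11.22...33.
After op 4 (move_left): buffer="rygdygrgtyge" (len 12), cursors c1@1 c2@4 c3@9, authorship .11.22...33.
After op 5 (delete): buffer="ygygrgyge" (len 9), cursors c1@0 c2@2 c3@6, authorship 1122..33.
After op 6 (move_right): buffer="ygygrgyge" (len 9), cursors c1@1 c2@3 c3@7, authorship 1122..33.
After op 7 (move_left): buffer="ygygrgyge" (len 9), cursors c1@0 c2@2 c3@6, authorship 1122..33.

Answer: 0 2 6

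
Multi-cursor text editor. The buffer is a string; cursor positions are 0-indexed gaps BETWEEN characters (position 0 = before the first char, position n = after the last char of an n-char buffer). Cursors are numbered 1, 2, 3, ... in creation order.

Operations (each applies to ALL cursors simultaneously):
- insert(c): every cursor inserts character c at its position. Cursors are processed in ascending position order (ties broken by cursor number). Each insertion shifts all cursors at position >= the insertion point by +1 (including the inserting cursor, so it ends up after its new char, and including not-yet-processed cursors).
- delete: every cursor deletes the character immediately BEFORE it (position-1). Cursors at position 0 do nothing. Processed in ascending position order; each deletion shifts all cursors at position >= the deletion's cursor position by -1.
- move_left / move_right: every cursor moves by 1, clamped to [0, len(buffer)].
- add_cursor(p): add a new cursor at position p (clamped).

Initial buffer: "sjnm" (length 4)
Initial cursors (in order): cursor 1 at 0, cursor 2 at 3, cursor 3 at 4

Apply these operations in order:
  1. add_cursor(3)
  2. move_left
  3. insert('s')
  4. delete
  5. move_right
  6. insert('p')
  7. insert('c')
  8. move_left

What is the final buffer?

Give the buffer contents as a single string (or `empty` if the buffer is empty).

Answer: spcjnppccmpc

Derivation:
After op 1 (add_cursor(3)): buffer="sjnm" (len 4), cursors c1@0 c2@3 c4@3 c3@4, authorship ....
After op 2 (move_left): buffer="sjnm" (len 4), cursors c1@0 c2@2 c4@2 c3@3, authorship ....
After op 3 (insert('s')): buffer="ssjssnsm" (len 8), cursors c1@1 c2@5 c4@5 c3@7, authorship 1..24.3.
After op 4 (delete): buffer="sjnm" (len 4), cursors c1@0 c2@2 c4@2 c3@3, authorship ....
After op 5 (move_right): buffer="sjnm" (len 4), cursors c1@1 c2@3 c4@3 c3@4, authorship ....
After op 6 (insert('p')): buffer="spjnppmp" (len 8), cursors c1@2 c2@6 c4@6 c3@8, authorship .1..24.3
After op 7 (insert('c')): buffer="spcjnppccmpc" (len 12), cursors c1@3 c2@9 c4@9 c3@12, authorship .11..2424.33
After op 8 (move_left): buffer="spcjnppccmpc" (len 12), cursors c1@2 c2@8 c4@8 c3@11, authorship .11..2424.33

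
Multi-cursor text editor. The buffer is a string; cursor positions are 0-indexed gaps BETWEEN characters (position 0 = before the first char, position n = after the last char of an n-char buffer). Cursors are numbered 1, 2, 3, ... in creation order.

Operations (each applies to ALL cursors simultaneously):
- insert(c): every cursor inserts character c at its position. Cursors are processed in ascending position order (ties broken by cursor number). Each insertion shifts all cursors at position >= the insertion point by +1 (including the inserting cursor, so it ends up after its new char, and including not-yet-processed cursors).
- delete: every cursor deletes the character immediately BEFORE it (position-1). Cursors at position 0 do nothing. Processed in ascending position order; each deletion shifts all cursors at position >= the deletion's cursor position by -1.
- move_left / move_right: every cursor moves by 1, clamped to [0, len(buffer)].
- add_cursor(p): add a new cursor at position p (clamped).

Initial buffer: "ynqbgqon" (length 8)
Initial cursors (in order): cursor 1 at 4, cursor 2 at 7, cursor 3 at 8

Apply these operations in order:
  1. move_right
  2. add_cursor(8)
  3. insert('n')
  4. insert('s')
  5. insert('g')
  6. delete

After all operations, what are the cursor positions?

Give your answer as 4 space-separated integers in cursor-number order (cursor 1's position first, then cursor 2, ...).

After op 1 (move_right): buffer="ynqbgqon" (len 8), cursors c1@5 c2@8 c3@8, authorship ........
After op 2 (add_cursor(8)): buffer="ynqbgqon" (len 8), cursors c1@5 c2@8 c3@8 c4@8, authorship ........
After op 3 (insert('n')): buffer="ynqbgnqonnnn" (len 12), cursors c1@6 c2@12 c3@12 c4@12, authorship .....1...234
After op 4 (insert('s')): buffer="ynqbgnsqonnnnsss" (len 16), cursors c1@7 c2@16 c3@16 c4@16, authorship .....11...234234
After op 5 (insert('g')): buffer="ynqbgnsgqonnnnsssggg" (len 20), cursors c1@8 c2@20 c3@20 c4@20, authorship .....111...234234234
After op 6 (delete): buffer="ynqbgnsqonnnnsss" (len 16), cursors c1@7 c2@16 c3@16 c4@16, authorship .....11...234234

Answer: 7 16 16 16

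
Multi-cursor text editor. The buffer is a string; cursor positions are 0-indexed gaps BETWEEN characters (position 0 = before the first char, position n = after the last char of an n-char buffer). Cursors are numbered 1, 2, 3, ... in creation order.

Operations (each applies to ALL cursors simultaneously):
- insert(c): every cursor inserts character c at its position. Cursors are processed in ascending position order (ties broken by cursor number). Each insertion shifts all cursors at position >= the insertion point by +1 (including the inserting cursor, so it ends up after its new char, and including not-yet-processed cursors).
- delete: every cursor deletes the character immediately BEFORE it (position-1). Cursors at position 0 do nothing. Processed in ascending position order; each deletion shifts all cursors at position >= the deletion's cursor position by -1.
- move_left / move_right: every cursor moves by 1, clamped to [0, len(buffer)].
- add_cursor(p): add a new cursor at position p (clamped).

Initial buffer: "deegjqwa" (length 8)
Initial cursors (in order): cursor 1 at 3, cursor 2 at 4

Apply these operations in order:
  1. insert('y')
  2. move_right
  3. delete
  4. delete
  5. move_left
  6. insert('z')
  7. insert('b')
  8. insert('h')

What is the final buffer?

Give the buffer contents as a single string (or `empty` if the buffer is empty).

After op 1 (insert('y')): buffer="deeygyjqwa" (len 10), cursors c1@4 c2@6, authorship ...1.2....
After op 2 (move_right): buffer="deeygyjqwa" (len 10), cursors c1@5 c2@7, authorship ...1.2....
After op 3 (delete): buffer="deeyyqwa" (len 8), cursors c1@4 c2@5, authorship ...12...
After op 4 (delete): buffer="deeqwa" (len 6), cursors c1@3 c2@3, authorship ......
After op 5 (move_left): buffer="deeqwa" (len 6), cursors c1@2 c2@2, authorship ......
After op 6 (insert('z')): buffer="dezzeqwa" (len 8), cursors c1@4 c2@4, authorship ..12....
After op 7 (insert('b')): buffer="dezzbbeqwa" (len 10), cursors c1@6 c2@6, authorship ..1212....
After op 8 (insert('h')): buffer="dezzbbhheqwa" (len 12), cursors c1@8 c2@8, authorship ..121212....

Answer: dezzbbhheqwa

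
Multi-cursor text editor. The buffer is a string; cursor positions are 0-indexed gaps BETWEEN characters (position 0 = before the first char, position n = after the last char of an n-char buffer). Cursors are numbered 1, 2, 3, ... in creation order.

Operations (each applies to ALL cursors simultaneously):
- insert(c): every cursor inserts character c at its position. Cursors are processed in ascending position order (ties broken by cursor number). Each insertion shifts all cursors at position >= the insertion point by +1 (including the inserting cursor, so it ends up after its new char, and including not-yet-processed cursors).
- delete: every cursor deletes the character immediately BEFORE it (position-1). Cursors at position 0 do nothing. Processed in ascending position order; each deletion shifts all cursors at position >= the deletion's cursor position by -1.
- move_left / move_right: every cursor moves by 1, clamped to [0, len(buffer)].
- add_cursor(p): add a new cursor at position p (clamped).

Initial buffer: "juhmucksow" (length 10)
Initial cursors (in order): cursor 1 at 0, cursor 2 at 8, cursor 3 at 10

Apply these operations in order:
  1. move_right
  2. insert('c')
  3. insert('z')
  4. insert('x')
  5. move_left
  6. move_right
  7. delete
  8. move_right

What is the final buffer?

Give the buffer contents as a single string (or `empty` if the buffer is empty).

After op 1 (move_right): buffer="juhmucksow" (len 10), cursors c1@1 c2@9 c3@10, authorship ..........
After op 2 (insert('c')): buffer="jcuhmucksocwc" (len 13), cursors c1@2 c2@11 c3@13, authorship .1........2.3
After op 3 (insert('z')): buffer="jczuhmucksoczwcz" (len 16), cursors c1@3 c2@13 c3@16, authorship .11........22.33
After op 4 (insert('x')): buffer="jczxuhmucksoczxwczx" (len 19), cursors c1@4 c2@15 c3@19, authorship .111........222.333
After op 5 (move_left): buffer="jczxuhmucksoczxwczx" (len 19), cursors c1@3 c2@14 c3@18, authorship .111........222.333
After op 6 (move_right): buffer="jczxuhmucksoczxwczx" (len 19), cursors c1@4 c2@15 c3@19, authorship .111........222.333
After op 7 (delete): buffer="jczuhmucksoczwcz" (len 16), cursors c1@3 c2@13 c3@16, authorship .11........22.33
After op 8 (move_right): buffer="jczuhmucksoczwcz" (len 16), cursors c1@4 c2@14 c3@16, authorship .11........22.33

Answer: jczuhmucksoczwcz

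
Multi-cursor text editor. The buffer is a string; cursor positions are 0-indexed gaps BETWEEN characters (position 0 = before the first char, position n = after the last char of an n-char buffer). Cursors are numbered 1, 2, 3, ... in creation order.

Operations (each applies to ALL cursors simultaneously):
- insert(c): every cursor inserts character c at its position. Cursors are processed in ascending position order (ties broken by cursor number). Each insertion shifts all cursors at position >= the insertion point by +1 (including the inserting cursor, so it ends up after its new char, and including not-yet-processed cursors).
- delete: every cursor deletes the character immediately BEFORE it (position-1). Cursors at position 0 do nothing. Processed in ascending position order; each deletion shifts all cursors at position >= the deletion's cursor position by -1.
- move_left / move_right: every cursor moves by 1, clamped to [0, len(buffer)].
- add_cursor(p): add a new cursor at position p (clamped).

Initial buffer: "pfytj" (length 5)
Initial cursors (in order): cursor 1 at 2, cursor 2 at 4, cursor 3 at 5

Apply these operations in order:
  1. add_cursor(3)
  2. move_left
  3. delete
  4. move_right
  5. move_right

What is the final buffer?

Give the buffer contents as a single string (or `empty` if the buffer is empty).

After op 1 (add_cursor(3)): buffer="pfytj" (len 5), cursors c1@2 c4@3 c2@4 c3@5, authorship .....
After op 2 (move_left): buffer="pfytj" (len 5), cursors c1@1 c4@2 c2@3 c3@4, authorship .....
After op 3 (delete): buffer="j" (len 1), cursors c1@0 c2@0 c3@0 c4@0, authorship .
After op 4 (move_right): buffer="j" (len 1), cursors c1@1 c2@1 c3@1 c4@1, authorship .
After op 5 (move_right): buffer="j" (len 1), cursors c1@1 c2@1 c3@1 c4@1, authorship .

Answer: j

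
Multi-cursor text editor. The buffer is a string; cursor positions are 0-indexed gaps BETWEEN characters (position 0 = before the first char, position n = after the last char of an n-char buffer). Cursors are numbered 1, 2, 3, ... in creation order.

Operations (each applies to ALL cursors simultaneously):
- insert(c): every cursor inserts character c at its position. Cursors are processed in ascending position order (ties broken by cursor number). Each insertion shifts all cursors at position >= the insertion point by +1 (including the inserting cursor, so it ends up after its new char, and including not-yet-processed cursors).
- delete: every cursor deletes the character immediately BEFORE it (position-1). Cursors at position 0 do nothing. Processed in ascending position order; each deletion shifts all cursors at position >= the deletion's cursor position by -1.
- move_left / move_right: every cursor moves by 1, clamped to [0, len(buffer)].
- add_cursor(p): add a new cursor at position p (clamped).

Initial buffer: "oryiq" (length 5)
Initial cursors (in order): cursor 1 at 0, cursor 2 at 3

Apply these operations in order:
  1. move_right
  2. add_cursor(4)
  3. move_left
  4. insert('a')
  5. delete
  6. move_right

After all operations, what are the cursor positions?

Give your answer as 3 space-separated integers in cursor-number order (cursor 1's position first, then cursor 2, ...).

After op 1 (move_right): buffer="oryiq" (len 5), cursors c1@1 c2@4, authorship .....
After op 2 (add_cursor(4)): buffer="oryiq" (len 5), cursors c1@1 c2@4 c3@4, authorship .....
After op 3 (move_left): buffer="oryiq" (len 5), cursors c1@0 c2@3 c3@3, authorship .....
After op 4 (insert('a')): buffer="aoryaaiq" (len 8), cursors c1@1 c2@6 c3@6, authorship 1...23..
After op 5 (delete): buffer="oryiq" (len 5), cursors c1@0 c2@3 c3@3, authorship .....
After op 6 (move_right): buffer="oryiq" (len 5), cursors c1@1 c2@4 c3@4, authorship .....

Answer: 1 4 4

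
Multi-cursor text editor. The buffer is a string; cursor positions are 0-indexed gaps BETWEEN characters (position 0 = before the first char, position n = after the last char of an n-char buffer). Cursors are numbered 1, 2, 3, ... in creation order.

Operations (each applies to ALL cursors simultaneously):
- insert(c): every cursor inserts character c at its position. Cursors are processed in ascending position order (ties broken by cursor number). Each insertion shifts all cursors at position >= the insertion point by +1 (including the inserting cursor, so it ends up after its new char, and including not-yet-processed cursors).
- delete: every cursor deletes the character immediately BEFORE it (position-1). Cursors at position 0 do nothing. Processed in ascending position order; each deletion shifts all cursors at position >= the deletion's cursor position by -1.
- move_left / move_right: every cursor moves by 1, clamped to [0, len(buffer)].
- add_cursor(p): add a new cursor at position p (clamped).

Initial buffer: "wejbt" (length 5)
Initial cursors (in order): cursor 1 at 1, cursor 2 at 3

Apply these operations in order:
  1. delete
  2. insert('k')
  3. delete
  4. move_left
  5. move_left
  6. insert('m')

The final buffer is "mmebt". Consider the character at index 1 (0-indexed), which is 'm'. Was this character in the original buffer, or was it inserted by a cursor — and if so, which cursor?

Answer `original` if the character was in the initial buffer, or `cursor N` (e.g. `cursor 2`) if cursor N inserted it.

After op 1 (delete): buffer="ebt" (len 3), cursors c1@0 c2@1, authorship ...
After op 2 (insert('k')): buffer="kekbt" (len 5), cursors c1@1 c2@3, authorship 1.2..
After op 3 (delete): buffer="ebt" (len 3), cursors c1@0 c2@1, authorship ...
After op 4 (move_left): buffer="ebt" (len 3), cursors c1@0 c2@0, authorship ...
After op 5 (move_left): buffer="ebt" (len 3), cursors c1@0 c2@0, authorship ...
After op 6 (insert('m')): buffer="mmebt" (len 5), cursors c1@2 c2@2, authorship 12...
Authorship (.=original, N=cursor N): 1 2 . . .
Index 1: author = 2

Answer: cursor 2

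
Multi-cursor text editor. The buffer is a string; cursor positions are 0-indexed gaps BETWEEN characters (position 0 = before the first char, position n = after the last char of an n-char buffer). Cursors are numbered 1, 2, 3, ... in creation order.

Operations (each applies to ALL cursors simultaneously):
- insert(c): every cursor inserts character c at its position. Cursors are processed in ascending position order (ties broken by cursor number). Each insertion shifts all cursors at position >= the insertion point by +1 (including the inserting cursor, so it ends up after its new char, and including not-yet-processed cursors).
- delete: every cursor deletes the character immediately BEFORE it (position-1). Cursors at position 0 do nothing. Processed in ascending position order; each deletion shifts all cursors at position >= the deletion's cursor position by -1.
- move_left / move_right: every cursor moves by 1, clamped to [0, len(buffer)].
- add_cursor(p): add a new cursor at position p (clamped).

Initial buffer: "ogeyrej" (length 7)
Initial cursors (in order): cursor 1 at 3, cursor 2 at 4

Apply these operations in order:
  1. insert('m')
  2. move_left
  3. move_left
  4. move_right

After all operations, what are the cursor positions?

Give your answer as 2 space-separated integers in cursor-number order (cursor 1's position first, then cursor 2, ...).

Answer: 3 5

Derivation:
After op 1 (insert('m')): buffer="ogemymrej" (len 9), cursors c1@4 c2@6, authorship ...1.2...
After op 2 (move_left): buffer="ogemymrej" (len 9), cursors c1@3 c2@5, authorship ...1.2...
After op 3 (move_left): buffer="ogemymrej" (len 9), cursors c1@2 c2@4, authorship ...1.2...
After op 4 (move_right): buffer="ogemymrej" (len 9), cursors c1@3 c2@5, authorship ...1.2...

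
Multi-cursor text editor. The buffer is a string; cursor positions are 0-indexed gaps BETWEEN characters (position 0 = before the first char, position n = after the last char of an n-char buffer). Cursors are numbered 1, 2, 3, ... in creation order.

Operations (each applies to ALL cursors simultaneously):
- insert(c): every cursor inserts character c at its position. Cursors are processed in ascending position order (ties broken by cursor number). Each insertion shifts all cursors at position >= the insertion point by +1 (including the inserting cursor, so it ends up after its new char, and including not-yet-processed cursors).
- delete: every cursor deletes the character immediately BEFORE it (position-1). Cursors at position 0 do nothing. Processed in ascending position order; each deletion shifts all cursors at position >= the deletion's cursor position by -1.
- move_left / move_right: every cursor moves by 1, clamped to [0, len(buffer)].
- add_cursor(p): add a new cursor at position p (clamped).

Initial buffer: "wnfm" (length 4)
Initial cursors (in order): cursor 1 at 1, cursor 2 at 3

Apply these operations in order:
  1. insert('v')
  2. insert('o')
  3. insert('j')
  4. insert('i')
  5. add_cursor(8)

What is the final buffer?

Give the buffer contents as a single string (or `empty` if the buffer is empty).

Answer: wvojinfvojim

Derivation:
After op 1 (insert('v')): buffer="wvnfvm" (len 6), cursors c1@2 c2@5, authorship .1..2.
After op 2 (insert('o')): buffer="wvonfvom" (len 8), cursors c1@3 c2@7, authorship .11..22.
After op 3 (insert('j')): buffer="wvojnfvojm" (len 10), cursors c1@4 c2@9, authorship .111..222.
After op 4 (insert('i')): buffer="wvojinfvojim" (len 12), cursors c1@5 c2@11, authorship .1111..2222.
After op 5 (add_cursor(8)): buffer="wvojinfvojim" (len 12), cursors c1@5 c3@8 c2@11, authorship .1111..2222.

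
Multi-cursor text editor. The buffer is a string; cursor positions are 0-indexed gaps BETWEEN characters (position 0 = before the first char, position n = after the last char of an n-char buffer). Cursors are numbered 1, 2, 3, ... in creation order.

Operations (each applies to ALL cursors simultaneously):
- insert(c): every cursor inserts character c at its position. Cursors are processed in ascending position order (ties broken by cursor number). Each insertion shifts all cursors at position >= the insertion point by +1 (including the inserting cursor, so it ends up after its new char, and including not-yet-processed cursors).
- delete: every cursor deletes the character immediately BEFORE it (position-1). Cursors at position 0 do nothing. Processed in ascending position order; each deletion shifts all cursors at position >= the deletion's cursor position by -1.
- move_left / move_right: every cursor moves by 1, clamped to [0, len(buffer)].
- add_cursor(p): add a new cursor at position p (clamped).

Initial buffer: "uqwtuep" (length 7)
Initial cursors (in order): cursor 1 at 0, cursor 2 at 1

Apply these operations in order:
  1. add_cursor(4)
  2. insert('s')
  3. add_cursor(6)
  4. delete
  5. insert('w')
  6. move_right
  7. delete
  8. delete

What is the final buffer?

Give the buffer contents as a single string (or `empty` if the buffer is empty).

After op 1 (add_cursor(4)): buffer="uqwtuep" (len 7), cursors c1@0 c2@1 c3@4, authorship .......
After op 2 (insert('s')): buffer="susqwtsuep" (len 10), cursors c1@1 c2@3 c3@7, authorship 1.2...3...
After op 3 (add_cursor(6)): buffer="susqwtsuep" (len 10), cursors c1@1 c2@3 c4@6 c3@7, authorship 1.2...3...
After op 4 (delete): buffer="uqwuep" (len 6), cursors c1@0 c2@1 c3@3 c4@3, authorship ......
After op 5 (insert('w')): buffer="wuwqwwwuep" (len 10), cursors c1@1 c2@3 c3@7 c4@7, authorship 1.2..34...
After op 6 (move_right): buffer="wuwqwwwuep" (len 10), cursors c1@2 c2@4 c3@8 c4@8, authorship 1.2..34...
After op 7 (delete): buffer="wwwwep" (len 6), cursors c1@1 c2@2 c3@4 c4@4, authorship 12.3..
After op 8 (delete): buffer="ep" (len 2), cursors c1@0 c2@0 c3@0 c4@0, authorship ..

Answer: ep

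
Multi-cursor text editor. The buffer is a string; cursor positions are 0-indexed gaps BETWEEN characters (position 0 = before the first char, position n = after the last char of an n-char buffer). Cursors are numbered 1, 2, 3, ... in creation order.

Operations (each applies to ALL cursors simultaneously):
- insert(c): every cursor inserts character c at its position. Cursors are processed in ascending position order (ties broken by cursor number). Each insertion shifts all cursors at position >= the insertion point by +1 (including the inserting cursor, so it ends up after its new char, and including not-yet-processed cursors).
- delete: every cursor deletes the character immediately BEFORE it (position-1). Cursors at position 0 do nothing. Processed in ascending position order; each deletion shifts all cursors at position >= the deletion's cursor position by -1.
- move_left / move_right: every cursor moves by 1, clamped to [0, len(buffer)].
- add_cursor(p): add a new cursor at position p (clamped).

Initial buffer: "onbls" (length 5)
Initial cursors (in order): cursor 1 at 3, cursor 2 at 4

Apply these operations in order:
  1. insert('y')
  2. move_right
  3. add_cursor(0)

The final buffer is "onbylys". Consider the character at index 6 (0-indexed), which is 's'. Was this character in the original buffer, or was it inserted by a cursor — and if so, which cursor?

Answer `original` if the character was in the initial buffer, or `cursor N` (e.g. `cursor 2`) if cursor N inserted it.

Answer: original

Derivation:
After op 1 (insert('y')): buffer="onbylys" (len 7), cursors c1@4 c2@6, authorship ...1.2.
After op 2 (move_right): buffer="onbylys" (len 7), cursors c1@5 c2@7, authorship ...1.2.
After op 3 (add_cursor(0)): buffer="onbylys" (len 7), cursors c3@0 c1@5 c2@7, authorship ...1.2.
Authorship (.=original, N=cursor N): . . . 1 . 2 .
Index 6: author = original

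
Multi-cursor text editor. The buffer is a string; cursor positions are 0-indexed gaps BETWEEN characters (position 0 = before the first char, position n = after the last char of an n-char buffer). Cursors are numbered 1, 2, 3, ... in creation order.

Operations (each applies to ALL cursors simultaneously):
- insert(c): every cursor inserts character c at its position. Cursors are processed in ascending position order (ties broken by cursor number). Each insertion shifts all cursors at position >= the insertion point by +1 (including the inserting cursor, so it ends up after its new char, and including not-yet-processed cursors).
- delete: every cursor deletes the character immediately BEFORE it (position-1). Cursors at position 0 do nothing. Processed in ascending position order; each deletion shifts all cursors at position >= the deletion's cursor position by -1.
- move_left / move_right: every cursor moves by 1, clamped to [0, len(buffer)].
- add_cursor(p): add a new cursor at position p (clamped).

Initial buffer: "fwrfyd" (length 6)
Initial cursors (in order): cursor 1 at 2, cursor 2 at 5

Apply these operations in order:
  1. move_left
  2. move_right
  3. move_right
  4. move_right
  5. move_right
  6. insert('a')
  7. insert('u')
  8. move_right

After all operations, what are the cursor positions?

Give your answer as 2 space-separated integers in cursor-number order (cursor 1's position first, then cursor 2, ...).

After op 1 (move_left): buffer="fwrfyd" (len 6), cursors c1@1 c2@4, authorship ......
After op 2 (move_right): buffer="fwrfyd" (len 6), cursors c1@2 c2@5, authorship ......
After op 3 (move_right): buffer="fwrfyd" (len 6), cursors c1@3 c2@6, authorship ......
After op 4 (move_right): buffer="fwrfyd" (len 6), cursors c1@4 c2@6, authorship ......
After op 5 (move_right): buffer="fwrfyd" (len 6), cursors c1@5 c2@6, authorship ......
After op 6 (insert('a')): buffer="fwrfyada" (len 8), cursors c1@6 c2@8, authorship .....1.2
After op 7 (insert('u')): buffer="fwrfyaudau" (len 10), cursors c1@7 c2@10, authorship .....11.22
After op 8 (move_right): buffer="fwrfyaudau" (len 10), cursors c1@8 c2@10, authorship .....11.22

Answer: 8 10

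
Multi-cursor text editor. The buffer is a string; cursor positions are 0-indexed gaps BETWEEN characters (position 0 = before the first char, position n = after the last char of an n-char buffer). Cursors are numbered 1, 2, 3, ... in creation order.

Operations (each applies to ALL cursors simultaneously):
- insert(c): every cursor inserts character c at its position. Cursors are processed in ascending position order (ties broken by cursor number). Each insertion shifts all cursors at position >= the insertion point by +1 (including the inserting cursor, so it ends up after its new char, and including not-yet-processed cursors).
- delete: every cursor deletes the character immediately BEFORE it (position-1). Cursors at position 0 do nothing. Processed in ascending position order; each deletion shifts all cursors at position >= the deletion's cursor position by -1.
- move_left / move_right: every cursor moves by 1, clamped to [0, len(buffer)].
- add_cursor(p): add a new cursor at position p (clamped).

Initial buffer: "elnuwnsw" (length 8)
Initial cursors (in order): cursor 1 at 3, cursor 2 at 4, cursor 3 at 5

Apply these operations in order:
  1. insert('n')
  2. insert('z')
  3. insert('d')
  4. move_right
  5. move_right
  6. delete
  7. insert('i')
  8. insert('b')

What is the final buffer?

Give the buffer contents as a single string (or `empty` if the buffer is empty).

Answer: elnnzduibzdwibzdnibw

Derivation:
After op 1 (insert('n')): buffer="elnnunwnnsw" (len 11), cursors c1@4 c2@6 c3@8, authorship ...1.2.3...
After op 2 (insert('z')): buffer="elnnzunzwnznsw" (len 14), cursors c1@5 c2@8 c3@11, authorship ...11.22.33...
After op 3 (insert('d')): buffer="elnnzdunzdwnzdnsw" (len 17), cursors c1@6 c2@10 c3@14, authorship ...111.222.333...
After op 4 (move_right): buffer="elnnzdunzdwnzdnsw" (len 17), cursors c1@7 c2@11 c3@15, authorship ...111.222.333...
After op 5 (move_right): buffer="elnnzdunzdwnzdnsw" (len 17), cursors c1@8 c2@12 c3@16, authorship ...111.222.333...
After op 6 (delete): buffer="elnnzduzdwzdnw" (len 14), cursors c1@7 c2@10 c3@13, authorship ...111.22.33..
After op 7 (insert('i')): buffer="elnnzduizdwizdniw" (len 17), cursors c1@8 c2@12 c3@16, authorship ...111.122.233.3.
After op 8 (insert('b')): buffer="elnnzduibzdwibzdnibw" (len 20), cursors c1@9 c2@14 c3@19, authorship ...111.1122.2233.33.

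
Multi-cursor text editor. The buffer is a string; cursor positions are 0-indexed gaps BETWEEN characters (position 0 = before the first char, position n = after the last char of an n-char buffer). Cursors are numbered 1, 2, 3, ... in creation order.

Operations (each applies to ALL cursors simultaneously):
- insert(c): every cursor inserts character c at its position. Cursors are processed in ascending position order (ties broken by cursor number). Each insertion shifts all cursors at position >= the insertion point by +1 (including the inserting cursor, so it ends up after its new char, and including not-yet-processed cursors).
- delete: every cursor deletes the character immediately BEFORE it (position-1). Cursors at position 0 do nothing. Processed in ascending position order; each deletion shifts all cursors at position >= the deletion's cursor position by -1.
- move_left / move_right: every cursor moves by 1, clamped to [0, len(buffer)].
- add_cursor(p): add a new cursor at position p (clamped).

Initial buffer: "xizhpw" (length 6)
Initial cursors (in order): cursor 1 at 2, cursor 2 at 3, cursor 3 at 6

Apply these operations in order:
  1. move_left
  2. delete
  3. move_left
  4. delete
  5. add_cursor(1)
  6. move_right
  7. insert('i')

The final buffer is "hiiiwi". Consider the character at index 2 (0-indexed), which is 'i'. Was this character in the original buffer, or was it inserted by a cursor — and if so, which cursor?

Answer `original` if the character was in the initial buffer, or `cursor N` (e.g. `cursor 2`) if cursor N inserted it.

After op 1 (move_left): buffer="xizhpw" (len 6), cursors c1@1 c2@2 c3@5, authorship ......
After op 2 (delete): buffer="zhw" (len 3), cursors c1@0 c2@0 c3@2, authorship ...
After op 3 (move_left): buffer="zhw" (len 3), cursors c1@0 c2@0 c3@1, authorship ...
After op 4 (delete): buffer="hw" (len 2), cursors c1@0 c2@0 c3@0, authorship ..
After op 5 (add_cursor(1)): buffer="hw" (len 2), cursors c1@0 c2@0 c3@0 c4@1, authorship ..
After op 6 (move_right): buffer="hw" (len 2), cursors c1@1 c2@1 c3@1 c4@2, authorship ..
After op 7 (insert('i')): buffer="hiiiwi" (len 6), cursors c1@4 c2@4 c3@4 c4@6, authorship .123.4
Authorship (.=original, N=cursor N): . 1 2 3 . 4
Index 2: author = 2

Answer: cursor 2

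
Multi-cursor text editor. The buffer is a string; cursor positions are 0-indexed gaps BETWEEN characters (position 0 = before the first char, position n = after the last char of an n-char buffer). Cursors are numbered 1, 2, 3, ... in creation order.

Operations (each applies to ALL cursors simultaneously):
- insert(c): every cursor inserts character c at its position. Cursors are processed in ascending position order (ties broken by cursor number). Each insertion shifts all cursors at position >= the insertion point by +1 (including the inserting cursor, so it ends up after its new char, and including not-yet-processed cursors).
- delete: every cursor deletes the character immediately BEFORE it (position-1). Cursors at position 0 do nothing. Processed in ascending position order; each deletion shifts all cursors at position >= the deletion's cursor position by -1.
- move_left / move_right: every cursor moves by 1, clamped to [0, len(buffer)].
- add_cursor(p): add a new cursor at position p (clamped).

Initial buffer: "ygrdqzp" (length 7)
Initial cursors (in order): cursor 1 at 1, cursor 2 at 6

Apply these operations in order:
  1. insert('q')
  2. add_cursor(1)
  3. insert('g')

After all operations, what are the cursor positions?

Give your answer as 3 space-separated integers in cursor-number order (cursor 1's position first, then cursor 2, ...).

After op 1 (insert('q')): buffer="yqgrdqzqp" (len 9), cursors c1@2 c2@8, authorship .1.....2.
After op 2 (add_cursor(1)): buffer="yqgrdqzqp" (len 9), cursors c3@1 c1@2 c2@8, authorship .1.....2.
After op 3 (insert('g')): buffer="ygqggrdqzqgp" (len 12), cursors c3@2 c1@4 c2@11, authorship .311.....22.

Answer: 4 11 2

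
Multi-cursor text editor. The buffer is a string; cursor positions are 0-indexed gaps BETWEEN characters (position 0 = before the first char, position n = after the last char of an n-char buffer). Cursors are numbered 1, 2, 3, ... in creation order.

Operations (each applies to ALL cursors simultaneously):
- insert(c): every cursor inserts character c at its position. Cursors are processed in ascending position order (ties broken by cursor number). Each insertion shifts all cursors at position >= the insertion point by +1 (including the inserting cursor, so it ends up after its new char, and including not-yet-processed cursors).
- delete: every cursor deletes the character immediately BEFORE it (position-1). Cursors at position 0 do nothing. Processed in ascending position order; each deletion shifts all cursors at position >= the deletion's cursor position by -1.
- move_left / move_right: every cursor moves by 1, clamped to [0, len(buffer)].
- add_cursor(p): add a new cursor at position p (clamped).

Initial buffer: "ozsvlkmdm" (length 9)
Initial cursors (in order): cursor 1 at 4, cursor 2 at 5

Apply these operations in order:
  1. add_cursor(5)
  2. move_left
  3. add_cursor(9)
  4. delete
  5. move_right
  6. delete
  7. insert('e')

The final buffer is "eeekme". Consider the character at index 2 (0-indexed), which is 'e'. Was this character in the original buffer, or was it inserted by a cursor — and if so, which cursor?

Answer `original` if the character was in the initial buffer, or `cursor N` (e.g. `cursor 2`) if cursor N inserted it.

Answer: cursor 3

Derivation:
After op 1 (add_cursor(5)): buffer="ozsvlkmdm" (len 9), cursors c1@4 c2@5 c3@5, authorship .........
After op 2 (move_left): buffer="ozsvlkmdm" (len 9), cursors c1@3 c2@4 c3@4, authorship .........
After op 3 (add_cursor(9)): buffer="ozsvlkmdm" (len 9), cursors c1@3 c2@4 c3@4 c4@9, authorship .........
After op 4 (delete): buffer="olkmd" (len 5), cursors c1@1 c2@1 c3@1 c4@5, authorship .....
After op 5 (move_right): buffer="olkmd" (len 5), cursors c1@2 c2@2 c3@2 c4@5, authorship .....
After op 6 (delete): buffer="km" (len 2), cursors c1@0 c2@0 c3@0 c4@2, authorship ..
After op 7 (insert('e')): buffer="eeekme" (len 6), cursors c1@3 c2@3 c3@3 c4@6, authorship 123..4
Authorship (.=original, N=cursor N): 1 2 3 . . 4
Index 2: author = 3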